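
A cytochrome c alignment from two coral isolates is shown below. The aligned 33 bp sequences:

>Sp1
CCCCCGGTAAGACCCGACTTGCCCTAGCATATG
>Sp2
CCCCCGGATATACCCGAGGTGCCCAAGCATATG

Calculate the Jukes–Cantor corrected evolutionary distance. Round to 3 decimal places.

0.208

The sequences differ at 6 of 33 sites (8, 9, 11, 18, 19, 25), so p = 6/33 ≈ 0.181818.
d = −(3/4) ln(1 − 4p/3) = −0.75 ln(1 − 0.242424) = −0.75 ln(0.757576)
  = −0.75 × (-0.277631) = 0.208223 substitutions/site.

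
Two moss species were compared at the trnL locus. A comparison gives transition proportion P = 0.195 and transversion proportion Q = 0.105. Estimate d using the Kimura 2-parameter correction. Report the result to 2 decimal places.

0.40

Under the Kimura two-parameter model, d = −½ ln(1 − 2P − Q) − ¼ ln(1 − 2Q).
1 − 2P − Q = 0.505, giving −½ ln(0.505) = 0.341598.
1 − 2Q = 0.79, giving −¼ ln(0.79) = 0.058931.
d = 0.341598 + 0.058931 = 0.400529.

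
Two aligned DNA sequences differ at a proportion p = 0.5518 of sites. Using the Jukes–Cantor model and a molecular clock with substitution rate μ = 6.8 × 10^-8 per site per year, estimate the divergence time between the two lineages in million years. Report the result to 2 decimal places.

7.34

d = −(3/4) ln(1 − 4p/3) = −0.75 ln(1 − 0.735733) = −0.75 ln(0.264267)
  = −0.75 × (-1.330795) = 0.998096 substitutions/site.
Under a molecular clock d = 2μt, so t = d/(2μ) = 0.998096 / (2 × 6.8 × 10^-8) = 7.34 million years.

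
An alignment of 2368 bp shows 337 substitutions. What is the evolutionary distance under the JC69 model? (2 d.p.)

0.16

p = 337/2368 ≈ 0.142314.
d = −(3/4) ln(1 − 4p/3) = −0.75 ln(1 − 0.189752) = −0.75 ln(0.810248)
  = −0.75 × (-0.210415) = 0.157811 substitutions/site.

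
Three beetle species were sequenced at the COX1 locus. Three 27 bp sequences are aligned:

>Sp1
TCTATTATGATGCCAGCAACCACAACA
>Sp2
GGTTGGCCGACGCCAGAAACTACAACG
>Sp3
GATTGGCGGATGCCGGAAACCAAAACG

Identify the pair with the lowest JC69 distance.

Sp1–Sp2: 11/27 differ, p = 0.407, d = 0.588.
Sp1–Sp3: 11/27 differ, p = 0.407, d = 0.588.
Sp2–Sp3: 6/27 differ, p = 0.222, d = 0.264.
The smallest distance is between Sp2 and Sp3.

Sp2 and Sp3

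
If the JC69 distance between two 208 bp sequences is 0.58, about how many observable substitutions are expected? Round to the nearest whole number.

84

Invert JC69: p = (3/4)(1 − e^(−4d/3)) = 0.75 × (1 − e^(-0.773333)) = 0.75 × (1 − 0.461472) = 0.403896.
Expected differing sites = pL ≈ 0.403896 × 208 = 84.010368 ≈ 84.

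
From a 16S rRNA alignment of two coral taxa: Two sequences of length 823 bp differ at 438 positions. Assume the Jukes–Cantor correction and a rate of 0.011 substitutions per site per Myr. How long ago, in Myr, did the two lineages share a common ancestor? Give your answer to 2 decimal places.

42.15

p = 438/823 ≈ 0.532199.
d = −(3/4) ln(1 − 4p/3) = −0.75 ln(1 − 0.709599) = −0.75 ln(0.290401)
  = −0.75 × (-1.236493) = 0.927370 substitutions/site.
Under a molecular clock d = 2μt, so t = d/(2μ) = 0.927370 / (2 × 0.011) = 42.15 Myr.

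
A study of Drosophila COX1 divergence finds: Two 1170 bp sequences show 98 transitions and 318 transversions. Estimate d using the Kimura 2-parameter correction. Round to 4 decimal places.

P = 98/1170 ≈ 0.083761 and Q = 318/1170 ≈ 0.271795.
Under the Kimura two-parameter model, d = −½ ln(1 − 2P − Q) − ¼ ln(1 − 2Q).
1 − 2P − Q = 0.560683, giving −½ ln(0.560683) = 0.289300.
1 − 2Q = 0.45641, giving −¼ ln(0.45641) = 0.196091.
d = 0.289300 + 0.196091 = 0.485391.

0.4854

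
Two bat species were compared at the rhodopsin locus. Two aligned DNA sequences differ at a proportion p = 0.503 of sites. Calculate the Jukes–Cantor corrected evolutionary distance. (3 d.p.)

d = −(3/4) ln(1 − 4p/3) = −0.75 ln(1 − 0.670667) = −0.75 ln(0.329333)
  = −0.75 × (-1.110686) = 0.833015 substitutions/site.

0.833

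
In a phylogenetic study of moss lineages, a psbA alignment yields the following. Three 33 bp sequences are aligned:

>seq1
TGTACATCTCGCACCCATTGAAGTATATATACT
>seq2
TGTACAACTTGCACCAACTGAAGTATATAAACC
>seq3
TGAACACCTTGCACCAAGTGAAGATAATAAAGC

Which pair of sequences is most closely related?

seq1–seq2: 6/33 differ, p = 0.182, d = 0.208.
seq1–seq3: 11/33 differ, p = 0.333, d = 0.441.
seq2–seq3: 7/33 differ, p = 0.212, d = 0.249.
The smallest distance is between seq1 and seq2.

seq1 and seq2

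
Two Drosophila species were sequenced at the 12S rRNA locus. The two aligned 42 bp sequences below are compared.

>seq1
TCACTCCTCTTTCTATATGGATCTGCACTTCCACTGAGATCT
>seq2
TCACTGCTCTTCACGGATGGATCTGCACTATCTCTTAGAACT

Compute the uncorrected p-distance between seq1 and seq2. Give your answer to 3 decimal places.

0.262

The sequences differ at 11 of 42 positions.
p = 11/42 = 0.261904… ≈ 0.262 (to 3 d.p.).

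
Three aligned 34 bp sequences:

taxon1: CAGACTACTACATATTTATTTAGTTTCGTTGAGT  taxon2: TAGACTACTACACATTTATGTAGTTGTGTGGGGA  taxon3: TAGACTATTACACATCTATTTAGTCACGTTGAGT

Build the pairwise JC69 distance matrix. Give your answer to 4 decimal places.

d(taxon1,taxon2) = 0.2824, d(taxon1,taxon3) = 0.2012, d(taxon2,taxon3) = 0.3265

taxon1–taxon2: 8/34 sites differ → p ≈ 0.235294, d = −0.75 ln(1 − 0.313725) = 0.282358 ≈ 0.2824.
taxon1–taxon3: 6/34 sites differ → p ≈ 0.176471, d = −0.75 ln(1 − 0.235295) = 0.201199 ≈ 0.2012.
taxon2–taxon3: 9/34 sites differ → p ≈ 0.264706, d = −0.75 ln(1 − 0.352941) = 0.326488 ≈ 0.3265.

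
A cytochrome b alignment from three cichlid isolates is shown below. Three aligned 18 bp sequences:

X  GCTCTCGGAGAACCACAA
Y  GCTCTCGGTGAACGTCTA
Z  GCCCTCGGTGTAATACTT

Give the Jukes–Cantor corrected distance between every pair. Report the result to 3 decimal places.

X–Y: 4/18 sites differ → p ≈ 0.222222, d = −0.75 ln(1 − 0.296296) = 0.263548 ≈ 0.264.
X–Z: 7/18 sites differ → p ≈ 0.388889, d = −0.75 ln(1 − 0.518519) = 0.548166 ≈ 0.548.
Y–Z: 6/18 sites differ → p ≈ 0.333333, d = −0.75 ln(1 − 0.444444) = 0.440839 ≈ 0.441.

d(X,Y) = 0.264, d(X,Z) = 0.548, d(Y,Z) = 0.441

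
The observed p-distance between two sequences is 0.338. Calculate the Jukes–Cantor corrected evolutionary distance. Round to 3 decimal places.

d = −(3/4) ln(1 − 4p/3) = −0.75 ln(1 − 0.450667) = −0.75 ln(0.549333)
  = −0.75 × (-0.599050) = 0.449288 substitutions/site.

0.449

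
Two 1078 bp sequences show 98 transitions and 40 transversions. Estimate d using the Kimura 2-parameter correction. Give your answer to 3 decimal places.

P = 98/1078 ≈ 0.090909 and Q = 40/1078 ≈ 0.037106.
Under the Kimura two-parameter model, d = −½ ln(1 − 2P − Q) − ¼ ln(1 − 2Q).
1 − 2P − Q = 0.781076, giving −½ ln(0.781076) = 0.123541.
1 − 2Q = 0.925788, giving −¼ ln(0.925788) = 0.019278.
d = 0.123541 + 0.019278 = 0.142819.

0.143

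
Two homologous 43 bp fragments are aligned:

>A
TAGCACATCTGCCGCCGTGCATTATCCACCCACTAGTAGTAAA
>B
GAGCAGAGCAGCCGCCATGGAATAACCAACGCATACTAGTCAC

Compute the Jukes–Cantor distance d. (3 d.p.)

The sequences differ at 15 of 43 sites, so p = 15/43 ≈ 0.348837.
d = −(3/4) ln(1 − 4p/3) = −0.75 ln(1 − 0.465116) = −0.75 ln(0.534884)
  = −0.75 × (-0.625705) = 0.469279 substitutions/site.

0.469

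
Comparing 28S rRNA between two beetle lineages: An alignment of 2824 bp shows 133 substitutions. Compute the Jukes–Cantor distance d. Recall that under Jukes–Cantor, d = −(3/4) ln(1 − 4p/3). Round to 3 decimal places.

p = 133/2824 ≈ 0.047096.
d = −(3/4) ln(1 − 4p/3) = −0.75 ln(1 − 0.062795) = −0.75 ln(0.937205)
  = −0.75 × (-0.064853) = 0.048640 substitutions/site.

0.049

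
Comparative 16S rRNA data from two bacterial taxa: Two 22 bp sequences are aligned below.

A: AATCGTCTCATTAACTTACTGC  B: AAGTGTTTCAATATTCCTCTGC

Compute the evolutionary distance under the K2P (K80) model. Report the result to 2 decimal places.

Of 22 sites, 5 differences are transitions and 4 are transversions, so P = 5/22 ≈ 0.227273 and Q = 4/22 ≈ 0.181818.
Under the Kimura two-parameter model, d = −½ ln(1 − 2P − Q) − ¼ ln(1 − 2Q).
1 − 2P − Q = 0.363636, giving −½ ln(0.363636) = 0.505801.
1 − 2Q = 0.636364, giving −¼ ln(0.636364) = 0.112996.
d = 0.505801 + 0.112996 = 0.618797.

0.62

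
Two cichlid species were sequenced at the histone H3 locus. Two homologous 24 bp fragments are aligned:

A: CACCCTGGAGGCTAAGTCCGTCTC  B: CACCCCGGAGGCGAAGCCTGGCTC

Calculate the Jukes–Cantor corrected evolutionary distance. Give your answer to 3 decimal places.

0.244

The sequences differ at 5 of 24 sites (6, 13, 17, 19, 21), so p = 5/24 ≈ 0.208333.
d = −(3/4) ln(1 − 4p/3) = −0.75 ln(1 − 0.277777) = −0.75 ln(0.722223)
  = −0.75 × (-0.325421) = 0.244066 substitutions/site.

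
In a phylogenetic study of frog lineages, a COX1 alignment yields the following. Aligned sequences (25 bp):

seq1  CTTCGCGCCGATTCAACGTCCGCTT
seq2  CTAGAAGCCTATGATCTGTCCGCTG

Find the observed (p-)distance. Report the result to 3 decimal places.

0.440

The sequences differ at 11 of 25 positions.
p = 11/25 = 0.440.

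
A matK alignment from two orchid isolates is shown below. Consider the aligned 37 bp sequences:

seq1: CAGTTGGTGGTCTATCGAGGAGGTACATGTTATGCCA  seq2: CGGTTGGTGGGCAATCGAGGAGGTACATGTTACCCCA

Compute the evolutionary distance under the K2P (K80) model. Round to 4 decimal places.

Of 37 sites, 2 differences are transitions and 3 are transversions, so P = 2/37 ≈ 0.054054 and Q = 3/37 ≈ 0.081081.
Under the Kimura two-parameter model, d = −½ ln(1 − 2P − Q) − ¼ ln(1 − 2Q).
1 − 2P − Q = 0.810811, giving −½ ln(0.810811) = 0.104860.
1 − 2Q = 0.837838, giving −¼ ln(0.837838) = 0.044233.
d = 0.104860 + 0.044233 = 0.149093.

0.1491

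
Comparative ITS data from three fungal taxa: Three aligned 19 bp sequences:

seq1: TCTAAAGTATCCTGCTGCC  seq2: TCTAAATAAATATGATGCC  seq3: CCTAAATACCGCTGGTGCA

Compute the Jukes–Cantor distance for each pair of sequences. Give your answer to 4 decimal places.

seq1–seq2: 6/19 sites differ → p ≈ 0.315789, d = −0.75 ln(1 − 0.421052) = 0.409907 ≈ 0.4099.
seq1–seq3: 8/19 sites differ → p ≈ 0.421053, d = −0.75 ln(1 − 0.561404) = 0.618132 ≈ 0.6181.
seq2–seq3: 7/19 sites differ → p ≈ 0.368421, d = −0.75 ln(1 − 0.491228) = 0.506816 ≈ 0.5068.

d(seq1,seq2) = 0.4099, d(seq1,seq3) = 0.6181, d(seq2,seq3) = 0.5068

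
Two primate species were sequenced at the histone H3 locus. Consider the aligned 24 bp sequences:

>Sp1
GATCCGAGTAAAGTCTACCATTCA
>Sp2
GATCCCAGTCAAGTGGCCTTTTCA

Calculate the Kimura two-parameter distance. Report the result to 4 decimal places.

0.3760

Of 24 sites, 1 differences are transitions and 6 are transversions, so P = 1/24 ≈ 0.041667 and Q = 6/24 = 0.25.
Under the Kimura two-parameter model, d = −½ ln(1 − 2P − Q) − ¼ ln(1 − 2Q).
1 − 2P − Q = 0.666666, giving −½ ln(0.666666) = 0.202733.
1 − 2Q = 0.5, giving −¼ ln(0.5) = 0.173287.
d = 0.202733 + 0.173287 = 0.376020.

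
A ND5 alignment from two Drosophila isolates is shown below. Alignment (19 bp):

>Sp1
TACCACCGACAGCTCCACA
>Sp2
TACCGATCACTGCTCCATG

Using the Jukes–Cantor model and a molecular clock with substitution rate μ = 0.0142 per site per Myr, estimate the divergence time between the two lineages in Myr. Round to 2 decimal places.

17.85

The sequences differ at 7 of 19 sites (5, 6, 7, 8, 11, 18, 19), so p = 7/19 ≈ 0.368421.
d = −(3/4) ln(1 − 4p/3) = −0.75 ln(1 − 0.491228) = −0.75 ln(0.508772)
  = −0.75 × (-0.675755) = 0.506816 substitutions/site.
Under a molecular clock d = 2μt, so t = d/(2μ) = 0.506816 / (2 × 0.0142) = 17.85 Myr.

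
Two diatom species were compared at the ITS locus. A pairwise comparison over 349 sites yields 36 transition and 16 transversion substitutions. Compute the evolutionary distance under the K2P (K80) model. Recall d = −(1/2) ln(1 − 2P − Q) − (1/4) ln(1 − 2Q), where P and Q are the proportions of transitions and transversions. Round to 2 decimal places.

0.17

P = 36/349 ≈ 0.103152 and Q = 16/349 ≈ 0.045845.
Under the Kimura two-parameter model, d = −½ ln(1 − 2P − Q) − ¼ ln(1 − 2Q).
1 − 2P − Q = 0.747851, giving −½ ln(0.747851) = 0.145276.
1 − 2Q = 0.90831, giving −¼ ln(0.90831) = 0.024042.
d = 0.145276 + 0.024042 = 0.169318.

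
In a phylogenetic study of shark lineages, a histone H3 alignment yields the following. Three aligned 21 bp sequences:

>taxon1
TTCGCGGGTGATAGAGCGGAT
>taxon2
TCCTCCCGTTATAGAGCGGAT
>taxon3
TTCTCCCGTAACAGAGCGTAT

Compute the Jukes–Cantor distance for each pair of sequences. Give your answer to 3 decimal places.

d(taxon1,taxon2) = 0.286, d(taxon1,taxon3) = 0.360, d(taxon2,taxon3) = 0.220

taxon1–taxon2: 5/21 sites differ → p ≈ 0.238095, d = −0.75 ln(1 − 0.31746) = 0.286451 ≈ 0.286.
taxon1–taxon3: 6/21 sites differ → p ≈ 0.285714, d = −0.75 ln(1 − 0.380952) = 0.359679 ≈ 0.360.
taxon2–taxon3: 4/21 sites differ → p ≈ 0.190476, d = −0.75 ln(1 − 0.253968) = 0.219740 ≈ 0.220.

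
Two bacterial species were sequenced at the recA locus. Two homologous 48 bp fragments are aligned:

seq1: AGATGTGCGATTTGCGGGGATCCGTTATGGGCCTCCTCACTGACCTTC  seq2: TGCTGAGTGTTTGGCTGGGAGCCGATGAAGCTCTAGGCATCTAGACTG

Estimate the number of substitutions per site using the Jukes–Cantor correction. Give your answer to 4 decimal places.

0.8240

The sequences differ at 24 of 48 sites, so p = 24/48 = 0.5.
d = −(3/4) ln(1 − 4p/3) = −0.75 ln(1 − 0.666667) = −0.75 ln(0.333333)
  = −0.75 × (-1.098613) = 0.823960 substitutions/site.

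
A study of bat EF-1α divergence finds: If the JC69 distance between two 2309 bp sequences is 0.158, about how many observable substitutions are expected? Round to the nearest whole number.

Invert JC69: p = (3/4)(1 − e^(−4d/3)) = 0.75 × (1 − e^(-0.210667)) = 0.75 × (1 − 0.810044) = 0.142467.
Expected differing sites = pL ≈ 0.142467 × 2309 = 328.956303 ≈ 329.

329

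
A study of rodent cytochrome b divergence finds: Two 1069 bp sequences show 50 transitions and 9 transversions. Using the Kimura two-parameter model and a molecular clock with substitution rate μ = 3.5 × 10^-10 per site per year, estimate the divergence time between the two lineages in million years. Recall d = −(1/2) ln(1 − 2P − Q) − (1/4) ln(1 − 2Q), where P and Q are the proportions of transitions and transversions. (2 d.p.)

P = 50/1069 ≈ 0.046773 and Q = 9/1069 ≈ 0.008419.
Under the Kimura two-parameter model, d = −½ ln(1 − 2P − Q) − ¼ ln(1 − 2Q).
1 − 2P − Q = 0.898035, giving −½ ln(0.898035) = 0.053773.
1 − 2Q = 0.983162, giving −¼ ln(0.983162) = 0.004245.
d = 0.053773 + 0.004245 = 0.058018.
Under a molecular clock d = 2μt, so t = d/(2μ) = 0.058018 / (2 × 3.5 × 10^-10) = 82.88 million years.

82.88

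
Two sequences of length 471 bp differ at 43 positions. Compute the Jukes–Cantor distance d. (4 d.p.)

0.0973

p = 43/471 ≈ 0.091295.
d = −(3/4) ln(1 − 4p/3) = −0.75 ln(1 − 0.121727) = −0.75 ln(0.878273)
  = −0.75 × (-0.129798) = 0.097349 substitutions/site.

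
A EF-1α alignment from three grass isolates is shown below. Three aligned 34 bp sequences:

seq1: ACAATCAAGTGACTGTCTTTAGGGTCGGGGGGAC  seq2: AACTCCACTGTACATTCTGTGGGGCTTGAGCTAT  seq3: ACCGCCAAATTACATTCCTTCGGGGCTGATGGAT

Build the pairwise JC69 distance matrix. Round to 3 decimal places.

d(seq1,seq2) = 1.025, d(seq1,seq3) = 0.597, d(seq2,seq3) = 0.535

seq1–seq2: 19/34 sites differ → p ≈ 0.558824, d = −0.75 ln(1 − 0.745099) = 1.025160 ≈ 1.025.
seq1–seq3: 14/34 sites differ → p ≈ 0.411765, d = −0.75 ln(1 − 0.54902) = 0.597249 ≈ 0.597.
seq2–seq3: 13/34 sites differ → p ≈ 0.382353, d = −0.75 ln(1 − 0.509804) = 0.534712 ≈ 0.535.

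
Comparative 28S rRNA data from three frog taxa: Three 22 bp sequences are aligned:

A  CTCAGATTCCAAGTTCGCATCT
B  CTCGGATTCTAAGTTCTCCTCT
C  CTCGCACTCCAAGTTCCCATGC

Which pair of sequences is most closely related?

A–B: 4/22 differ, p = 0.182, d = 0.208.
A–C: 6/22 differ, p = 0.273, d = 0.339.
B–C: 7/22 differ, p = 0.318, d = 0.414.
The smallest distance is between A and B.

A and B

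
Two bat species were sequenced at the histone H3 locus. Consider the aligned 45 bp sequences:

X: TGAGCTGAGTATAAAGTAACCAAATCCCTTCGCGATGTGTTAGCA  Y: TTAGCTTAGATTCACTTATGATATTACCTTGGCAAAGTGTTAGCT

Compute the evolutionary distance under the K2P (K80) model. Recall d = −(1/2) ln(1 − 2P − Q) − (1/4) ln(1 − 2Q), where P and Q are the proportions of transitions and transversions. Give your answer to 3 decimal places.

Of 45 sites, 1 differences are transitions and 16 are transversions, so P = 1/45 ≈ 0.022222 and Q = 16/45 ≈ 0.355556.
Under the Kimura two-parameter model, d = −½ ln(1 − 2P − Q) − ¼ ln(1 − 2Q).
1 − 2P − Q = 0.6, giving −½ ln(0.6) = 0.255413.
1 − 2Q = 0.288888, giving −¼ ln(0.288888) = 0.310429.
d = 0.255413 + 0.310429 = 0.565842.

0.566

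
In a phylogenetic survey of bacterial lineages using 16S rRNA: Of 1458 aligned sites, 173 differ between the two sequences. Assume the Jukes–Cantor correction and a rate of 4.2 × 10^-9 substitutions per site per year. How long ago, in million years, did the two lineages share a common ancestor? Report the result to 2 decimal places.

15.38

p = 173/1458 ≈ 0.118656.
d = −(3/4) ln(1 − 4p/3) = −0.75 ln(1 − 0.158208) = −0.75 ln(0.841792)
  = −0.75 × (-0.172222) = 0.129167 substitutions/site.
Under a molecular clock d = 2μt, so t = d/(2μ) = 0.129167 / (2 × 4.2 × 10^-9) = 15.38 million years.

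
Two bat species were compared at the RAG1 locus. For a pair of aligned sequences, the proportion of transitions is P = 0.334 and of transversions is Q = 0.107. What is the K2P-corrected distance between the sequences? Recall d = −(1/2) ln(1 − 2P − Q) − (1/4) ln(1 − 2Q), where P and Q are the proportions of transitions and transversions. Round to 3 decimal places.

Under the Kimura two-parameter model, d = −½ ln(1 − 2P − Q) − ¼ ln(1 − 2Q).
1 − 2P − Q = 0.225, giving −½ ln(0.225) = 0.745827.
1 − 2Q = 0.786, giving −¼ ln(0.786) = 0.060200.
d = 0.745827 + 0.060200 = 0.806027.

0.806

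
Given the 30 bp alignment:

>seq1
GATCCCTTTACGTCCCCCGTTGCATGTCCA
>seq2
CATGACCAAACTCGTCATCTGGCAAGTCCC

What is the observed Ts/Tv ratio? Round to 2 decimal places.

0.33

Transitions are A↔G and C↔T; transversions are all other mismatches.
Transitions: 4. Transversions: 12.
R = 4/12 = 0.333333… ≈ 0.33 (to 2 d.p.).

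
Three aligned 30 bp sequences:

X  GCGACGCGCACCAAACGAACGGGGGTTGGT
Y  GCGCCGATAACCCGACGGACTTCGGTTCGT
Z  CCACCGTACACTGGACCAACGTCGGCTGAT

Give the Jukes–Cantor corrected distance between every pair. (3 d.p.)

X–Y: 11/30 sites differ → p ≈ 0.366667, d = −0.75 ln(1 − 0.488889) = 0.503376 ≈ 0.503.
X–Z: 13/30 sites differ → p ≈ 0.433333, d = −0.75 ln(1 − 0.577777) = 0.646666 ≈ 0.647.
Y–Z: 13/30 sites differ → p ≈ 0.433333, d = −0.75 ln(1 − 0.577777) = 0.646666 ≈ 0.647.

d(X,Y) = 0.503, d(X,Z) = 0.647, d(Y,Z) = 0.647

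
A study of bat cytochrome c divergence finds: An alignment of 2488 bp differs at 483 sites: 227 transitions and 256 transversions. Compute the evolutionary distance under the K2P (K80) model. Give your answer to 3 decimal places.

P = 227/2488 ≈ 0.091238 and Q = 256/2488 ≈ 0.102894.
Under the Kimura two-parameter model, d = −½ ln(1 − 2P − Q) − ¼ ln(1 − 2Q).
1 − 2P − Q = 0.71463, giving −½ ln(0.71463) = 0.167995.
1 − 2Q = 0.794212, giving −¼ ln(0.794212) = 0.057601.
d = 0.167995 + 0.057601 = 0.225596.

0.226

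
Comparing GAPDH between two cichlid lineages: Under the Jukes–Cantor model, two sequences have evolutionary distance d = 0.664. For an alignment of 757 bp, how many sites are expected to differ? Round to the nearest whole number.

334

Invert JC69: p = (3/4)(1 − e^(−4d/3)) = 0.75 × (1 − e^(-0.885333)) = 0.75 × (1 − 0.412577) = 0.440567.
Expected differing sites = pL ≈ 0.440567 × 757 = 333.509219 ≈ 334.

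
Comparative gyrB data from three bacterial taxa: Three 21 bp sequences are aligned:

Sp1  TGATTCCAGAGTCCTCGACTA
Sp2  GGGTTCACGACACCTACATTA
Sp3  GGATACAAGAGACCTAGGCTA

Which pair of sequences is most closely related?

Sp1 and Sp3

Sp1–Sp2: 9/21 differ, p = 0.429, d = 0.635.
Sp1–Sp3: 6/21 differ, p = 0.286, d = 0.360.
Sp2–Sp3: 7/21 differ, p = 0.333, d = 0.441.
The smallest distance is between Sp1 and Sp3.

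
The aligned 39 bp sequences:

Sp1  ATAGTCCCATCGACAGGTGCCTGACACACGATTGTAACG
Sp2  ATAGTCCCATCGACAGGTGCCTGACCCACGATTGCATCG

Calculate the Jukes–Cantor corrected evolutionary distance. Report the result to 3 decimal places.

0.081

The sequences differ at 3 of 39 sites (26, 35, 37), so p = 3/39 ≈ 0.076923.
d = −(3/4) ln(1 − 4p/3) = −0.75 ln(1 − 0.102564) = −0.75 ln(0.897436)
  = −0.75 × (-0.108213) = 0.081160 substitutions/site.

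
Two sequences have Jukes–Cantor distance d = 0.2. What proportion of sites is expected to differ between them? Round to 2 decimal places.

p = (3/4)(1 − e^(−4d/3)) = 0.75 × (1 − e^(-0.266667)) = 0.75 × (1 − 0.765928) = 0.175554.

0.18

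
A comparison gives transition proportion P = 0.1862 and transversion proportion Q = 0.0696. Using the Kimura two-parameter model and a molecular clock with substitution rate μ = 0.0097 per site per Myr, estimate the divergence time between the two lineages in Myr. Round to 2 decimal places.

Under the Kimura two-parameter model, d = −½ ln(1 − 2P − Q) − ¼ ln(1 − 2Q).
1 − 2P − Q = 0.558, giving −½ ln(0.558) = 0.291698.
1 − 2Q = 0.8608, giving −¼ ln(0.8608) = 0.037473.
d = 0.291698 + 0.037473 = 0.329171.
Under a molecular clock d = 2μt, so t = d/(2μ) = 0.329171 / (2 × 0.0097) = 16.97 Myr.

16.97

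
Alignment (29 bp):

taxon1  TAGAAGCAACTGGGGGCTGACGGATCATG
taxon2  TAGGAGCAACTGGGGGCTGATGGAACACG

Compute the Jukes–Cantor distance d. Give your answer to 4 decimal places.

The sequences differ at 4 of 29 sites (4, 21, 25, 28), so p = 4/29 ≈ 0.137931.
d = −(3/4) ln(1 − 4p/3) = −0.75 ln(1 − 0.183908) = −0.75 ln(0.816092)
  = −0.75 × (-0.203228) = 0.152421 substitutions/site.

0.1524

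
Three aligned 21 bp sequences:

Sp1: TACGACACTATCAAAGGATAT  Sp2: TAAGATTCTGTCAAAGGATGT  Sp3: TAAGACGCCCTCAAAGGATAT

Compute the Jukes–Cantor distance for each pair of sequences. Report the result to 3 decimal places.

d(Sp1,Sp2) = 0.286, d(Sp1,Sp3) = 0.220, d(Sp2,Sp3) = 0.286

Sp1–Sp2: 5/21 sites differ → p ≈ 0.238095, d = −0.75 ln(1 − 0.31746) = 0.286451 ≈ 0.286.
Sp1–Sp3: 4/21 sites differ → p ≈ 0.190476, d = −0.75 ln(1 − 0.253968) = 0.219740 ≈ 0.220.
Sp2–Sp3: 5/21 sites differ → p ≈ 0.238095, d = −0.75 ln(1 − 0.31746) = 0.286451 ≈ 0.286.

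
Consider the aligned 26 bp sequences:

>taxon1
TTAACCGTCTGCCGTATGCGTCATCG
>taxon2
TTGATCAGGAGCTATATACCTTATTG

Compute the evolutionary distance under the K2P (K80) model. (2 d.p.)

Of 26 sites, 8 differences are transitions and 4 are transversions, so P = 8/26 ≈ 0.307692 and Q = 4/26 ≈ 0.153846.
Under the Kimura two-parameter model, d = −½ ln(1 − 2P − Q) − ¼ ln(1 − 2Q).
1 − 2P − Q = 0.23077, giving −½ ln(0.23077) = 0.733167.
1 − 2Q = 0.692308, giving −¼ ln(0.692308) = 0.091931.
d = 0.733167 + 0.091931 = 0.825098.

0.83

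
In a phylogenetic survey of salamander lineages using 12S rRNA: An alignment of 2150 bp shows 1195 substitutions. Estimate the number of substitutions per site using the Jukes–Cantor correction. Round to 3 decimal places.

p = 1195/2150 ≈ 0.555814.
d = −(3/4) ln(1 − 4p/3) = −0.75 ln(1 − 0.741085) = −0.75 ln(0.258915)
  = −0.75 × (-1.351255) = 1.013441 substitutions/site.

1.013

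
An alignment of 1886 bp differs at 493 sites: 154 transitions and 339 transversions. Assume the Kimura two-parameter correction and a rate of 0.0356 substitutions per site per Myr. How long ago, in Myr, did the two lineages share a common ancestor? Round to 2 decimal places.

P = 154/1886 ≈ 0.081654 and Q = 339/1886 ≈ 0.179745.
Under the Kimura two-parameter model, d = −½ ln(1 − 2P − Q) − ¼ ln(1 − 2Q).
1 − 2P − Q = 0.656947, giving −½ ln(0.656947) = 0.210076.
1 − 2Q = 0.64051, giving −¼ ln(0.64051) = 0.111373.
d = 0.210076 + 0.111373 = 0.321449.
Under a molecular clock d = 2μt, so t = d/(2μ) = 0.321449 / (2 × 0.0356) = 4.51 Myr.

4.51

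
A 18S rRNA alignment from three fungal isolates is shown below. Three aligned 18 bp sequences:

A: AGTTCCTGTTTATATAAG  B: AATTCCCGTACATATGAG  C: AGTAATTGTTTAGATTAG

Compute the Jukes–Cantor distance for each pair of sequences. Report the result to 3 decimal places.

A–B: 5/18 sites differ → p ≈ 0.277778, d = −0.75 ln(1 − 0.370371) = 0.346968 ≈ 0.347.
A–C: 5/18 sites differ → p ≈ 0.277778, d = −0.75 ln(1 − 0.370371) = 0.346968 ≈ 0.347.
B–C: 9/18 sites differ → p = 0.5, d = −0.75 ln(1 − 0.666667) = 0.823960 ≈ 0.824.

d(A,B) = 0.347, d(A,C) = 0.347, d(B,C) = 0.824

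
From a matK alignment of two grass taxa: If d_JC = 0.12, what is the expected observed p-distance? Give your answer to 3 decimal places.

0.111

p = (3/4)(1 − e^(−4d/3)) = 0.75 × (1 − e^(-0.16)) = 0.75 × (1 − 0.852144) = 0.110892.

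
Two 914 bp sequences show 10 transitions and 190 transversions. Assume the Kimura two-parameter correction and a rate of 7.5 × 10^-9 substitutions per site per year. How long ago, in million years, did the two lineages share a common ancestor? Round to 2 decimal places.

P = 10/914 ≈ 0.010941 and Q = 190/914 ≈ 0.207877.
Under the Kimura two-parameter model, d = −½ ln(1 − 2P − Q) − ¼ ln(1 − 2Q).
1 − 2P − Q = 0.770241, giving −½ ln(0.770241) = 0.130526.
1 − 2Q = 0.584246, giving −¼ ln(0.584246) = 0.134358.
d = 0.130526 + 0.134358 = 0.264884.
Under a molecular clock d = 2μt, so t = d/(2μ) = 0.264884 / (2 × 7.5 × 10^-9) = 17.66 million years.

17.66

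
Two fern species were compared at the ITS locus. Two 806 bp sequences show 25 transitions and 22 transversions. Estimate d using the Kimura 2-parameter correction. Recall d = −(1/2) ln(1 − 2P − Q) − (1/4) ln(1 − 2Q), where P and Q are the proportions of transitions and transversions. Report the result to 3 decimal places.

0.061

P = 25/806 ≈ 0.031017 and Q = 22/806 ≈ 0.027295.
Under the Kimura two-parameter model, d = −½ ln(1 − 2P − Q) − ¼ ln(1 − 2Q).
1 − 2P − Q = 0.910671, giving −½ ln(0.910671) = 0.046787.
1 − 2Q = 0.94541, giving −¼ ln(0.94541) = 0.014034.
d = 0.046787 + 0.014034 = 0.060821.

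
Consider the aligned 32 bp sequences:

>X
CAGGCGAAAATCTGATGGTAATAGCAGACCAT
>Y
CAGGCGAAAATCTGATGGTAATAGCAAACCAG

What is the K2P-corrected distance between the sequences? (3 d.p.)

Of 32 sites, 1 differences are transitions and 1 are transversions, so P = 1/32 = 0.03125 and Q = 1/32 = 0.03125.
Under the Kimura two-parameter model, d = −½ ln(1 − 2P − Q) − ¼ ln(1 − 2Q).
1 − 2P − Q = 0.90625, giving −½ ln(0.90625) = 0.049220.
1 − 2Q = 0.9375, giving −¼ ln(0.9375) = 0.016135.
d = 0.049220 + 0.016135 = 0.065355.

0.065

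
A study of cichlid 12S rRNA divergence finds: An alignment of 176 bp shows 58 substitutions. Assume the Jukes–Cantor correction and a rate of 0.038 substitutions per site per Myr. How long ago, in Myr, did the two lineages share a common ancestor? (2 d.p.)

p = 58/176 ≈ 0.329545.
d = −(3/4) ln(1 − 4p/3) = −0.75 ln(1 − 0.439393) = −0.75 ln(0.560607)
  = −0.75 × (-0.578735) = 0.434051 substitutions/site.
Under a molecular clock d = 2μt, so t = d/(2μ) = 0.434051 / (2 × 0.038) = 5.71 Myr.

5.71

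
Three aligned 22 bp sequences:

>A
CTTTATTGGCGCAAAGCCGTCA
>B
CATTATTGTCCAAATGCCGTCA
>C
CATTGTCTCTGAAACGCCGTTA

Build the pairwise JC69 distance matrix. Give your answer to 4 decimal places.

A–B: 5/22 sites differ → p ≈ 0.227273, d = −0.75 ln(1 − 0.303031) = 0.270761 ≈ 0.2708.
A–C: 9/22 sites differ → p ≈ 0.409091, d = −0.75 ln(1 − 0.545455) = 0.591344 ≈ 0.5913.
B–C: 8/22 sites differ → p ≈ 0.363636, d = −0.75 ln(1 − 0.484848) = 0.497470 ≈ 0.4975.

d(A,B) = 0.2708, d(A,C) = 0.5913, d(B,C) = 0.4975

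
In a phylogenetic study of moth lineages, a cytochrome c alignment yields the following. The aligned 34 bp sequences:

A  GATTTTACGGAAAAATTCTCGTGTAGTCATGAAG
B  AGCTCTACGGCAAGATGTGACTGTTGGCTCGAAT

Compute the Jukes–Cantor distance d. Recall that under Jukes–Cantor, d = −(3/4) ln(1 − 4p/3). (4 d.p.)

0.7405

The sequences differ at 16 of 34 sites, so p = 16/34 ≈ 0.470588.
d = −(3/4) ln(1 − 4p/3) = −0.75 ln(1 − 0.627451) = −0.75 ln(0.372549)
  = −0.75 × (-0.987387) = 0.740540 substitutions/site.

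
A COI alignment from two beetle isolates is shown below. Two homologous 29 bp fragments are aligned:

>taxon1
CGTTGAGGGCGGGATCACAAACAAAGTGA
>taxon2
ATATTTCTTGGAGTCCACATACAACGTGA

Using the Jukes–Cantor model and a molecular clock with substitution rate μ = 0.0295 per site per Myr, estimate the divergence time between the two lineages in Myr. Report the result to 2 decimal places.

13.12

The sequences differ at 14 of 29 sites, so p = 14/29 ≈ 0.482759.
d = −(3/4) ln(1 − 4p/3) = −0.75 ln(1 − 0.643679) = −0.75 ln(0.356321)
  = −0.75 × (-1.031923) = 0.773942 substitutions/site.
Under a molecular clock d = 2μt, so t = d/(2μ) = 0.773942 / (2 × 0.0295) = 13.12 Myr.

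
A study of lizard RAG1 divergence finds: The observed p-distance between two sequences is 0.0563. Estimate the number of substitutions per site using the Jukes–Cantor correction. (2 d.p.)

0.06

d = −(3/4) ln(1 − 4p/3) = −0.75 ln(1 − 0.075067) = −0.75 ln(0.924933)
  = −0.75 × (-0.078034) = 0.058526 substitutions/site.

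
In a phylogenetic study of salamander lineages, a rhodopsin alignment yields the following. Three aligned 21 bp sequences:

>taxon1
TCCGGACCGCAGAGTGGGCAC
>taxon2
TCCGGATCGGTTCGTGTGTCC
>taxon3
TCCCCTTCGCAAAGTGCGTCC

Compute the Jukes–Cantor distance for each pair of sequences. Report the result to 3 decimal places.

taxon1–taxon2: 8/21 sites differ → p ≈ 0.380952, d = −0.75 ln(1 − 0.507936) = 0.531860 ≈ 0.532.
taxon1–taxon3: 8/21 sites differ → p ≈ 0.380952, d = −0.75 ln(1 − 0.507936) = 0.531860 ≈ 0.532.
taxon2–taxon3: 8/21 sites differ → p ≈ 0.380952, d = −0.75 ln(1 − 0.507936) = 0.531860 ≈ 0.532.

d(taxon1,taxon2) = 0.532, d(taxon1,taxon3) = 0.532, d(taxon2,taxon3) = 0.532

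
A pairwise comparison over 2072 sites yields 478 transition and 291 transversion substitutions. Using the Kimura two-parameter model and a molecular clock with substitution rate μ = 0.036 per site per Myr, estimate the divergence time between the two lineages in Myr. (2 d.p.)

7.54

P = 478/2072 ≈ 0.230695 and Q = 291/2072 ≈ 0.140444.
Under the Kimura two-parameter model, d = −½ ln(1 − 2P − Q) − ¼ ln(1 − 2Q).
1 − 2P − Q = 0.398166, giving −½ ln(0.398166) = 0.460443.
1 − 2Q = 0.719112, giving −¼ ln(0.719112) = 0.082435.
d = 0.460443 + 0.082435 = 0.542878.
Under a molecular clock d = 2μt, so t = d/(2μ) = 0.542878 / (2 × 0.036) = 7.54 Myr.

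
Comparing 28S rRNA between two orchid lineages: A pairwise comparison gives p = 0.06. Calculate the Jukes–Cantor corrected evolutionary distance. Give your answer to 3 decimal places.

0.063

d = −(3/4) ln(1 − 4p/3) = −0.75 ln(1 − 0.08) = −0.75 ln(0.92)
  = −0.75 × (-0.083382) = 0.062537 substitutions/site.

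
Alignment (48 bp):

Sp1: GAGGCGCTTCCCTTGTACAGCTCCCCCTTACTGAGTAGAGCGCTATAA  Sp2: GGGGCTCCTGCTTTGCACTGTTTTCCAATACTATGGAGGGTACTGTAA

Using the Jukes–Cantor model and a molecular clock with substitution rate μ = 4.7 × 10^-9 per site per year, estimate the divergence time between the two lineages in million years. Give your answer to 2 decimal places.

The sequences differ at 19 of 48 sites, so p = 19/48 ≈ 0.395833.
d = −(3/4) ln(1 − 4p/3) = −0.75 ln(1 − 0.527777) = −0.75 ln(0.472223)
  = −0.75 × (-0.750304) = 0.562728 substitutions/site.
Under a molecular clock d = 2μt, so t = d/(2μ) = 0.562728 / (2 × 4.7 × 10^-9) = 59.86 million years.

59.86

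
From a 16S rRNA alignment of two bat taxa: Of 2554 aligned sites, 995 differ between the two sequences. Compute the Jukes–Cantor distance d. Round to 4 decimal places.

0.5496

p = 995/2554 ≈ 0.389585.
d = −(3/4) ln(1 − 4p/3) = −0.75 ln(1 − 0.519447) = −0.75 ln(0.480553)
  = −0.75 × (-0.732818) = 0.549614 substitutions/site.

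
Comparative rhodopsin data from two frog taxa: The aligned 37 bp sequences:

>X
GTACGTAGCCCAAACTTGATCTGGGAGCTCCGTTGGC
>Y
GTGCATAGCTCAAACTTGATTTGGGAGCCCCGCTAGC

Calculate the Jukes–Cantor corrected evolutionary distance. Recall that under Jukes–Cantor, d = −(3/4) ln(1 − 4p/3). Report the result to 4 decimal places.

The sequences differ at 7 of 37 sites (3, 5, 10, 21, 29, 33, 35), so p = 7/37 ≈ 0.189189.
d = −(3/4) ln(1 − 4p/3) = −0.75 ln(1 − 0.252252) = −0.75 ln(0.747748)
  = −0.75 × (-0.290689) = 0.218017 substitutions/site.

0.2180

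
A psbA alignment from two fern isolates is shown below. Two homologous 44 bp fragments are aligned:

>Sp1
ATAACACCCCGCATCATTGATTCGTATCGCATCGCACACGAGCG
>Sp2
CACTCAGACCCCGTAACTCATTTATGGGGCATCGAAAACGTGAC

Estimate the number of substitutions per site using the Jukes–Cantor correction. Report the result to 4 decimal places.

0.7587

The sequences differ at 21 of 44 sites, so p = 21/44 ≈ 0.477273.
d = −(3/4) ln(1 − 4p/3) = −0.75 ln(1 − 0.636364) = −0.75 ln(0.363636)
  = −0.75 × (-1.011602) = 0.758702 substitutions/site.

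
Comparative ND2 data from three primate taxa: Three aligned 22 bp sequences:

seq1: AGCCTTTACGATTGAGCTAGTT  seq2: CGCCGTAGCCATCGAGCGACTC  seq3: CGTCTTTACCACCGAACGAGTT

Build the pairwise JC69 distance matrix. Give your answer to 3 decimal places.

d(seq1,seq2) = 0.591, d(seq1,seq3) = 0.414, d(seq2,seq3) = 0.497

seq1–seq2: 9/22 sites differ → p ≈ 0.409091, d = −0.75 ln(1 − 0.545455) = 0.591344 ≈ 0.591.
seq1–seq3: 7/22 sites differ → p ≈ 0.318182, d = −0.75 ln(1 − 0.424243) = 0.414052 ≈ 0.414.
seq2–seq3: 8/22 sites differ → p ≈ 0.363636, d = −0.75 ln(1 − 0.484848) = 0.497470 ≈ 0.497.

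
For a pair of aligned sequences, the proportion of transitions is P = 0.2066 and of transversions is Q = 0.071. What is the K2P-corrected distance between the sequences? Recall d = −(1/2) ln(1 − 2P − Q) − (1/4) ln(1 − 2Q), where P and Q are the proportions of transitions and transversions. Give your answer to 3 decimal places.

Under the Kimura two-parameter model, d = −½ ln(1 − 2P − Q) − ¼ ln(1 − 2Q).
1 − 2P − Q = 0.5158, giving −½ ln(0.5158) = 0.331018.
1 − 2Q = 0.858, giving −¼ ln(0.858) = 0.038288.
d = 0.331018 + 0.038288 = 0.369306.

0.369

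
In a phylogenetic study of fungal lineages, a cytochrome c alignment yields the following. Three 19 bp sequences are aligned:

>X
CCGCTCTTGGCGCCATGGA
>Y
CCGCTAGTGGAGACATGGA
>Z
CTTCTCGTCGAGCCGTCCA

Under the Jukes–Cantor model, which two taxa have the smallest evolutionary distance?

X and Y

X–Y: 4/19 differ, p = 0.211, d = 0.247.
X–Z: 8/19 differ, p = 0.421, d = 0.618.
Y–Z: 8/19 differ, p = 0.421, d = 0.618.
The smallest distance is between X and Y.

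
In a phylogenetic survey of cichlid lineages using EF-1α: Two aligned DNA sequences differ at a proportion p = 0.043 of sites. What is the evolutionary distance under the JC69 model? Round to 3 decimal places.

d = −(3/4) ln(1 − 4p/3) = −0.75 ln(1 − 0.057333) = −0.75 ln(0.942667)
  = −0.75 × (-0.059042) = 0.044282 substitutions/site.

0.044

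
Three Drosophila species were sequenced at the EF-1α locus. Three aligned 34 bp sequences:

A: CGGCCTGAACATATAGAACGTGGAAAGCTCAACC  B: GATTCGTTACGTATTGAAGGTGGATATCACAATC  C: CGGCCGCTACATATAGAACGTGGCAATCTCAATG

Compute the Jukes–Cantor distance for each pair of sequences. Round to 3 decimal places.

A–B: 14/34 sites differ → p ≈ 0.411765, d = −0.75 ln(1 − 0.54902) = 0.597249 ≈ 0.597.
A–C: 7/34 sites differ → p ≈ 0.205882, d = −0.75 ln(1 − 0.274509) = 0.240680 ≈ 0.241.
B–C: 12/34 sites differ → p ≈ 0.352941, d = −0.75 ln(1 − 0.470588) = 0.476991 ≈ 0.477.

d(A,B) = 0.597, d(A,C) = 0.241, d(B,C) = 0.477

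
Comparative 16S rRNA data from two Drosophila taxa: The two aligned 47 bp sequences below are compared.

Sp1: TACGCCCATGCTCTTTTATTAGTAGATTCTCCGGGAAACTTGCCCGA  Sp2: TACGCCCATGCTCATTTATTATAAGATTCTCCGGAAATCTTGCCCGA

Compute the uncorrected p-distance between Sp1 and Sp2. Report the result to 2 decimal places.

0.11

The sequences differ at 5 of 47 positions (sites 14, 22, 23, 35, 38).
p = 5/47 = 0.106382… ≈ 0.11 (to 2 d.p.).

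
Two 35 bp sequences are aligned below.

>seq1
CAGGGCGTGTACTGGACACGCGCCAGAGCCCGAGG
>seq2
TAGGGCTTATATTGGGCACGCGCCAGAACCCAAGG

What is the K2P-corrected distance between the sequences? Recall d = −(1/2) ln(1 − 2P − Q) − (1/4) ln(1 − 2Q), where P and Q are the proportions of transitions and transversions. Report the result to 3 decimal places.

Of 35 sites, 6 differences are transitions and 1 are transversions, so P = 6/35 ≈ 0.171429 and Q = 1/35 ≈ 0.028571.
Under the Kimura two-parameter model, d = −½ ln(1 − 2P − Q) − ¼ ln(1 − 2Q).
1 − 2P − Q = 0.628571, giving −½ ln(0.628571) = 0.232153.
1 − 2Q = 0.942858, giving −¼ ln(0.942858) = 0.014710.
d = 0.232153 + 0.014710 = 0.246863.

0.247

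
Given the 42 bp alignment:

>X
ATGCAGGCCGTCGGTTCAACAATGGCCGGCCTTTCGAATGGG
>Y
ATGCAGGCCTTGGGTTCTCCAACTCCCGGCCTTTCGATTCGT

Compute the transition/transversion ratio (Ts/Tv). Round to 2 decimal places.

Transitions are A↔G and C↔T; transversions are all other mismatches.
Transitions: 1. Transversions: 9.
R = 1/9 = 0.111111… ≈ 0.11 (to 2 d.p.).

0.11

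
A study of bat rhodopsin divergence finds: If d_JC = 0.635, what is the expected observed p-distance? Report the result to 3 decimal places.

p = (3/4)(1 − e^(−4d/3)) = 0.75 × (1 − e^(-0.846667)) = 0.75 × (1 − 0.428842) = 0.428369.

0.428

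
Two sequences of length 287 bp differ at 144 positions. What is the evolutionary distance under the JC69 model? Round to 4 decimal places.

p = 144/287 ≈ 0.501742.
d = −(3/4) ln(1 − 4p/3) = −0.75 ln(1 − 0.668989) = −0.75 ln(0.331011)
  = −0.75 × (-1.105604) = 0.829203 substitutions/site.

0.8292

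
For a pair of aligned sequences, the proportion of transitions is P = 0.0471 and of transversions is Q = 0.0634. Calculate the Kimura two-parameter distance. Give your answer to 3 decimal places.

0.120

Under the Kimura two-parameter model, d = −½ ln(1 − 2P − Q) − ¼ ln(1 − 2Q).
1 − 2P − Q = 0.8424, giving −½ ln(0.8424) = 0.085750.
1 − 2Q = 0.8732, giving −¼ ln(0.8732) = 0.033898.
d = 0.085750 + 0.033898 = 0.119648.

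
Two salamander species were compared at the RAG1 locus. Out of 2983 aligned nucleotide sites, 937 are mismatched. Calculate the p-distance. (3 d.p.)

p = 937/2983 = 0.314113… ≈ 0.314 (to 3 d.p.).

0.314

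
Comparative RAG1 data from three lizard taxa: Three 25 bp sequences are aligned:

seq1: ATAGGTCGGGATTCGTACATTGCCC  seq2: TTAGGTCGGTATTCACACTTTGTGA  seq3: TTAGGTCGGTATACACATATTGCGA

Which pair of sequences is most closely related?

seq2 and seq3

seq1–seq2: 8/25 differ, p = 0.320, d = 0.417.
seq1–seq3: 8/25 differ, p = 0.320, d = 0.417.
seq2–seq3: 4/25 differ, p = 0.160, d = 0.180.
The smallest distance is between seq2 and seq3.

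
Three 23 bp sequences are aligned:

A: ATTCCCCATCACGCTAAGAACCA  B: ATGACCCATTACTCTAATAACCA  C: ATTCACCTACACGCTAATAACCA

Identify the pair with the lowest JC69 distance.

A and C

A–B: 5/23 differ, p = 0.217, d = 0.257.
A–C: 4/23 differ, p = 0.174, d = 0.198.
B–C: 7/23 differ, p = 0.304, d = 0.390.
The smallest distance is between A and C.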